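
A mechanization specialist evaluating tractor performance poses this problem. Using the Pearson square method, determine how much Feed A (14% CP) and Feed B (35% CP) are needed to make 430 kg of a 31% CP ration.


parts_A = CP_b - target = 35 - 31 = 4
parts_B = target - CP_a = 31 - 14 = 17
total_parts = 4 + 17 = 21
Feed A = 430 * 4 / 21 = 81.90 kg
Feed B = 430 * 17 / 21 = 348.10 kg

81.90 kg


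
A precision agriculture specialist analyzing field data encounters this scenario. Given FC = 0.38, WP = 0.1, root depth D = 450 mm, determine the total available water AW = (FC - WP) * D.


AW = (FC - WP) * D
   = (0.38 - 0.1) * 450
   = 0.28 * 450
   = 126 mm


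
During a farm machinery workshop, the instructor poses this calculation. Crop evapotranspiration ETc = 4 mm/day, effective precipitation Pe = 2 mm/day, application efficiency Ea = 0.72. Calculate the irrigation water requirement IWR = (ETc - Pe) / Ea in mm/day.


IWR = (ETc - Pe) / Ea
    = (4 - 2) / 0.72
    = 2 / 0.72
    = 2.78 mm/day


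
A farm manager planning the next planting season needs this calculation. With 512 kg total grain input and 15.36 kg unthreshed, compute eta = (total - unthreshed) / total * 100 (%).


eta = (total - unthreshed) / total * 100
    = (512 - 15.36) / 512 * 100
    = 496.64 / 512 * 100
    = 97%


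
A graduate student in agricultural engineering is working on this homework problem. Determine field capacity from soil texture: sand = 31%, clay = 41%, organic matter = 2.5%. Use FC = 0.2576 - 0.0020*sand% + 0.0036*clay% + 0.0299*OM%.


FC = 0.2576 - 0.0020*31 + 0.0036*41 + 0.0299*2.5
   = 0.2576 - 0.0620 + 0.1476 + 0.0748
   = 0.4180


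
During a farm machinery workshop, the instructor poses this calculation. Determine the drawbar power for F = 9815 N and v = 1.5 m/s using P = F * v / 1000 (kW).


P = F * v / 1000
  = 9815 * 1.5 / 1000
  = 14722.50 / 1000
  = 14.72 kW


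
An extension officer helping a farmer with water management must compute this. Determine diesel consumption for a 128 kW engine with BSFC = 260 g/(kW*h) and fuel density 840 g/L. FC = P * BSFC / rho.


FC = P * BSFC / rho_fuel
   = 128 * 260 / 840
   = 33280 / 840
   = 39.62 L/h


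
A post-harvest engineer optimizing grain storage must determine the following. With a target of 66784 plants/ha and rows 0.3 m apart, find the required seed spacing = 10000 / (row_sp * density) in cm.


spacing = 10000 / (row_sp * density)
        = 10000 / (0.3 * 66784)
        = 10000 / 20035.20
        = 0.49912 m = 49.91 cm


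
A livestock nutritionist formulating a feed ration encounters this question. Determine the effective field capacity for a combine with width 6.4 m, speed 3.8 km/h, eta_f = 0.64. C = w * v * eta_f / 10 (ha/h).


C = w * v * eta_f / 10
  = 6.4 * 3.8 * 0.64 / 10
  = 15.56 / 10
  = 1.56 ha/h


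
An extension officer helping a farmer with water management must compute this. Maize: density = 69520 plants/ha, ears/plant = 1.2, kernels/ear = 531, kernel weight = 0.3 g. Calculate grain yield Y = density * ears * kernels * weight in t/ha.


Y = density * ears * kernels * kw
  = 69520 * 1.2 * 531 * 0.3 g/ha
  = 13289443.20 g/ha
  = 13289.44 kg/ha = 13.29 t/ha


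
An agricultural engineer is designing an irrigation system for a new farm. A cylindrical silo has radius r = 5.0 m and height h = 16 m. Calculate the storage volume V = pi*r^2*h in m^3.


V = pi * r^2 * h
  = pi * 5.0^2 * 16
  = pi * 25 * 16
  = 1256.64 m^3


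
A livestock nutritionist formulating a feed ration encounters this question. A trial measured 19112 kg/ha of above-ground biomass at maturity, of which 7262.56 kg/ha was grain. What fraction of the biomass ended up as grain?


HI = grain_yield / biomass
   = 7262.56 / 19112
   = 0.38


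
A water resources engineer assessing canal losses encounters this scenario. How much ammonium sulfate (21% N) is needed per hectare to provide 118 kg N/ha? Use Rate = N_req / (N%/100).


Rate = N_required / (N_content / 100)
     = 118 / (21 / 100)
     = 118 / 0.21
     = 561.90 kg/ha


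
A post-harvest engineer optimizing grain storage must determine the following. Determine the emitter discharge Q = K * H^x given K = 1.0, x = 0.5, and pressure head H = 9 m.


Q = K * H^x
  = 1.0 * 9^0.5
  = 1.0 * 3
  = 3 L/h


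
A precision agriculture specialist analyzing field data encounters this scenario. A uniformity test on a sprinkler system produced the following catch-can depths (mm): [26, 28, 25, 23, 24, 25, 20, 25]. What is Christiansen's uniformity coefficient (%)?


xbar = 196 / 8 = 24.500
sum|xi - xbar| = 13
CU = 100 * (1 - 13 / (8 * 24.500))
   = 100 * (1 - 0.0663)
   = 93.37%


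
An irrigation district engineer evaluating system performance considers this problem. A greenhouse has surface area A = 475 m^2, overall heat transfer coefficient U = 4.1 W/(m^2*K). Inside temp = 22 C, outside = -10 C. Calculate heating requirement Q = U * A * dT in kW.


dT = 22 - (-10) = 32 K
Q = U * A * dT
  = 4.1 * 475 * 32
  = 62320 W = 62.32 kW


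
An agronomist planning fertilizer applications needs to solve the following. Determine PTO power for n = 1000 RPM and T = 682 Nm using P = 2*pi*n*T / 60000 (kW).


P = 2*pi*n*T / 60000
  = 2*pi * 1000 * 682 / 60000
  = 4285132.38 / 60000
  = 71.42 kW


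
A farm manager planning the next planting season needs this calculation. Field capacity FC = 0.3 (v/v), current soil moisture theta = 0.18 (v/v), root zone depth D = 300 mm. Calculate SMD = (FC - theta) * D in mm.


SMD = (FC - theta) * D
    = (0.3 - 0.18) * 300
    = 0.120 * 300
    = 36 mm


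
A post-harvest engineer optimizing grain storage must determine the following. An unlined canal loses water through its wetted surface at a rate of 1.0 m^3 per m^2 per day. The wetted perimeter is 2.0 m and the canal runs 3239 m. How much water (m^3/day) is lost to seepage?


S = C * P * L
  = 1.0 * 2.0 * 3239
  = 6478 m^3/day


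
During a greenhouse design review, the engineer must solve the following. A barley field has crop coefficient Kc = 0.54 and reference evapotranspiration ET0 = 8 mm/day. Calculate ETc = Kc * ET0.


ETc = Kc * ET0
    = 0.54 * 8
    = 4.32 mm/day


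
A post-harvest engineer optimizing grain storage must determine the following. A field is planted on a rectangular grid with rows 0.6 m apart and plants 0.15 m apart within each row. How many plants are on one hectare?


D = 10000 / (row_sp * plant_sp)
  = 10000 / (0.6 * 0.15)
  = 10000 / 0.0900
  = 111111.11 plants/ha


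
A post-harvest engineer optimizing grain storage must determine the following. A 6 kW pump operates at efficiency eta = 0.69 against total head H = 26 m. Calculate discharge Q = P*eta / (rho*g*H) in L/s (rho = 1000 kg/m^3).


Q = (P * 1000 * eta) / (rho * g * H)
  = (6 * 1000 * 0.69) / (1000 * 9.81 * 26)
  = 4140 / 255060
  = 0.01623 m^3/s = 16.23 L/s


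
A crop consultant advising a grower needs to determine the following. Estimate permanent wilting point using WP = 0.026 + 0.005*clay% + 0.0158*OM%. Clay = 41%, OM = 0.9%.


WP = 0.026 + 0.005*41 + 0.0158*0.9
   = 0.026 + 0.2050 + 0.0142
   = 0.2452


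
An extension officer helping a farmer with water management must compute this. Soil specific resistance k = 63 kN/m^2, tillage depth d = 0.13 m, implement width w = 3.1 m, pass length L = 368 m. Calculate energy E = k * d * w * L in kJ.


E = k * d * w * L
  = 63 * 0.13 * 3.1 * 368
  = 9343.15 kJ


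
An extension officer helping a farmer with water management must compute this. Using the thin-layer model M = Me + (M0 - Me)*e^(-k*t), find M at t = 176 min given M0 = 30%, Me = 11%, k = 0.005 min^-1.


M = Me + (M0 - Me) * e^(-k*t)
  = 11 + (30 - 11) * e^(-0.005*176)
  = 11 + 19 * e^(-0.880)
  = 11 + 19 * 0.41478
  = 11 + 7.8809
  = 18.88%


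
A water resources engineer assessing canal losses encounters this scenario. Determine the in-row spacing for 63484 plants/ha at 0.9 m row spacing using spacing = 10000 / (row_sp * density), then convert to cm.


spacing = 10000 / (row_sp * density)
        = 10000 / (0.9 * 63484)
        = 10000 / 57135.60
        = 0.17502 m = 17.50 cm


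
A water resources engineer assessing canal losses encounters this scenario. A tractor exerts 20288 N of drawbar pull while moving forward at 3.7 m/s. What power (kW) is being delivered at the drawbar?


P = F * v / 1000
  = 20288 * 3.7 / 1000
  = 75065.60 / 1000
  = 75.07 kW


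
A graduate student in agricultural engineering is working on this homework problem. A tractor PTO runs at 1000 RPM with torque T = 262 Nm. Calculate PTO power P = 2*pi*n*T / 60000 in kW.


P = 2*pi*n*T / 60000
  = 2*pi * 1000 * 262 / 60000
  = 1646194.55 / 60000
  = 27.44 kW


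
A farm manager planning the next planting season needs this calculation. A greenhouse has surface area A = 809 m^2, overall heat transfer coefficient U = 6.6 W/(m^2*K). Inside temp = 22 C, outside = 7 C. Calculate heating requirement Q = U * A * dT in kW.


dT = 22 - (7) = 15 K
Q = U * A * dT
  = 6.6 * 809 * 15
  = 80091 W = 80.09 kW


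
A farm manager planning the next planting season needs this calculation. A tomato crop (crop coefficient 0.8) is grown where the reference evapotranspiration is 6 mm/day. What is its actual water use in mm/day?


ETc = Kc * ET0
    = 0.8 * 6
    = 4.80 mm/day


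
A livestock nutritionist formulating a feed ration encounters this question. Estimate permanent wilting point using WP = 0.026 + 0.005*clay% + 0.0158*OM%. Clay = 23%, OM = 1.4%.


WP = 0.026 + 0.005*23 + 0.0158*1.4
   = 0.026 + 0.1150 + 0.0221
   = 0.1631


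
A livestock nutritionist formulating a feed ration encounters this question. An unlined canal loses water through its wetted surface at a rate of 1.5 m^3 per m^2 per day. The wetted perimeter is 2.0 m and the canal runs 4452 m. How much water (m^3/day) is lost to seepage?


S = C * P * L
  = 1.5 * 2.0 * 4452
  = 13356 m^3/day


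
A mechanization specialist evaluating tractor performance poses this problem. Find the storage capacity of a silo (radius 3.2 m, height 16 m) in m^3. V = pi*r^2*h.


V = pi * r^2 * h
  = pi * 3.2^2 * 16
  = pi * 10.24 * 16
  = 514.72 m^3


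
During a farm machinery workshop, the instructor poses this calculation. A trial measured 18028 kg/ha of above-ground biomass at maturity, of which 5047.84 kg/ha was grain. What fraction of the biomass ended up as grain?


HI = grain_yield / biomass
   = 5047.84 / 18028
   = 0.28


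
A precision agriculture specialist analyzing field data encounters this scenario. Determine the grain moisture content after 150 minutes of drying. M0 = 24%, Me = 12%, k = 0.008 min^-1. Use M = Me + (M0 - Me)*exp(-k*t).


M = Me + (M0 - Me) * e^(-k*t)
  = 12 + (24 - 12) * e^(-0.008*150)
  = 12 + 12 * e^(-1.200)
  = 12 + 12 * 0.30119
  = 12 + 3.6143
  = 15.61%


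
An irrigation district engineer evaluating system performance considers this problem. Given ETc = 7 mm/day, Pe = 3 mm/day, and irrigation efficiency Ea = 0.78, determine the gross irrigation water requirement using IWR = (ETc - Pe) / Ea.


IWR = (ETc - Pe) / Ea
    = (7 - 3) / 0.78
    = 4 / 0.78
    = 5.13 mm/day


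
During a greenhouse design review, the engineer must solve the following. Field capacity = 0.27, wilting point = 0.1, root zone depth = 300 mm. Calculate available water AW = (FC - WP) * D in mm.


AW = (FC - WP) * D
   = (0.27 - 0.1) * 300
   = 0.17 * 300
   = 51 mm


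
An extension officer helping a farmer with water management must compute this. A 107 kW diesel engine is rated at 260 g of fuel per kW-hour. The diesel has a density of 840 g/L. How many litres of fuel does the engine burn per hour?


FC = P * BSFC / rho_fuel
   = 107 * 260 / 840
   = 27820 / 840
   = 33.12 L/h


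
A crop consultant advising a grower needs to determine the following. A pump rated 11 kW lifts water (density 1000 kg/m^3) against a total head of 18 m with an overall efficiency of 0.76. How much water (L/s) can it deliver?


Q = (P * 1000 * eta) / (rho * g * H)
  = (11 * 1000 * 0.76) / (1000 * 9.81 * 18)
  = 8360 / 176580
  = 0.04734 m^3/s = 47.34 L/s


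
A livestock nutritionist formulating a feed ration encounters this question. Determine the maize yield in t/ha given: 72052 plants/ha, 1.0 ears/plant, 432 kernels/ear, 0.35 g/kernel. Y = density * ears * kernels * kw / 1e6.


Y = density * ears * kernels * kw
  = 72052 * 1.0 * 432 * 0.35 g/ha
  = 10894262.40 g/ha
  = 10894.26 kg/ha = 10.89 t/ha


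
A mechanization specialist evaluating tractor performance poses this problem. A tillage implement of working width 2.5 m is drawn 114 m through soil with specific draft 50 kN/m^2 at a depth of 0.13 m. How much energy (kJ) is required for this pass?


E = k * d * w * L
  = 50 * 0.13 * 2.5 * 114
  = 1852.50 kJ


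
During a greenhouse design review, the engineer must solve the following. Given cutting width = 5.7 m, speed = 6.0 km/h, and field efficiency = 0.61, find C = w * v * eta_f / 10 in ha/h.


C = w * v * eta_f / 10
  = 5.7 * 6.0 * 0.61 / 10
  = 20.86 / 10
  = 2.09 ha/h


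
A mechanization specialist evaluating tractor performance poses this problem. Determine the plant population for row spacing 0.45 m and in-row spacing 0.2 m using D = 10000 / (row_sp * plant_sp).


D = 10000 / (row_sp * plant_sp)
  = 10000 / (0.45 * 0.2)
  = 10000 / 0.0900
  = 111111.11 plants/ha


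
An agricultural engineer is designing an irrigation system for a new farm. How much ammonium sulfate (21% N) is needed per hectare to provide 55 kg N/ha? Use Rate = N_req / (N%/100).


Rate = N_required / (N_content / 100)
     = 55 / (21 / 100)
     = 55 / 0.21
     = 261.90 kg/ha


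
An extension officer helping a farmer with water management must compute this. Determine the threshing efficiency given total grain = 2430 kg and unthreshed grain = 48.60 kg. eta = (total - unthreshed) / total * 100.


eta = (total - unthreshed) / total * 100
    = (2430 - 48.60) / 2430 * 100
    = 2381.40 / 2430 * 100
    = 98%


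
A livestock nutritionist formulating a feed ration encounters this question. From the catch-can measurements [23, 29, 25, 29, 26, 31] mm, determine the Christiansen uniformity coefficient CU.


xbar = 163 / 6 = 27.167
sum|xi - xbar| = 15
CU = 100 * (1 - 15 / (6 * 27.167))
   = 100 * (1 - 0.0920)
   = 90.80%


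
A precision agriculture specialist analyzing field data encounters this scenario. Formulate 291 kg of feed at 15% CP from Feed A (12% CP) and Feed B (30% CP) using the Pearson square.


parts_A = CP_b - target = 30 - 15 = 15
parts_B = target - CP_a = 15 - 12 = 3
total_parts = 15 + 3 = 18
Feed A = 291 * 15 / 18 = 242.50 kg
Feed B = 291 * 3 / 18 = 48.50 kg

242.50 kg


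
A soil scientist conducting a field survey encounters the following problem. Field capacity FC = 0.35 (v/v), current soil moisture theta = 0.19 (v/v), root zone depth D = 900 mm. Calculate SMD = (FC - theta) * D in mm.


SMD = (FC - theta) * D
    = (0.35 - 0.19) * 900
    = 0.160 * 900
    = 144 mm


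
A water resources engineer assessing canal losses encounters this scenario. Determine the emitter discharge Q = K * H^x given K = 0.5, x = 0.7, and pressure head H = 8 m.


Q = K * H^x
  = 0.5 * 8^0.7
  = 0.5 * 4.2871
  = 2.14 L/h


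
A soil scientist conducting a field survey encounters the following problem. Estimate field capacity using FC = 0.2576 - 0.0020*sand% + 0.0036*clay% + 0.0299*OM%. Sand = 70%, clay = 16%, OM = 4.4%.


FC = 0.2576 - 0.0020*70 + 0.0036*16 + 0.0299*4.4
   = 0.2576 - 0.1400 + 0.0576 + 0.1316
   = 0.3068


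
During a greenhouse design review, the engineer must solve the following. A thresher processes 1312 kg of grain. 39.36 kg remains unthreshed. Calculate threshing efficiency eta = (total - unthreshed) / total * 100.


eta = (total - unthreshed) / total * 100
    = (1312 - 39.36) / 1312 * 100
    = 1272.64 / 1312 * 100
    = 97%


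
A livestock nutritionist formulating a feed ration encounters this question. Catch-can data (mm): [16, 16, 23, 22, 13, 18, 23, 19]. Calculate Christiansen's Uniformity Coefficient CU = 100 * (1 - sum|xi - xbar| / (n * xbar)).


xbar = 150 / 8 = 18.750
sum|xi - xbar| = 24
CU = 100 * (1 - 24 / (8 * 18.750))
   = 100 * (1 - 0.1600)
   = 84%


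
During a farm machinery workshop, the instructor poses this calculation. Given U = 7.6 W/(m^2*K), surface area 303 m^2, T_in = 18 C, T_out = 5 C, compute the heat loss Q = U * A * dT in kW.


dT = 18 - (5) = 13 K
Q = U * A * dT
  = 7.6 * 303 * 13
  = 29936.40 W = 29.94 kW


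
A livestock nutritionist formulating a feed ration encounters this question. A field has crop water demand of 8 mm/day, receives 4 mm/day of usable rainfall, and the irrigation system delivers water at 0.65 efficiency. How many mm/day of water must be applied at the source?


IWR = (ETc - Pe) / Ea
    = (8 - 4) / 0.65
    = 4 / 0.65
    = 6.15 mm/day


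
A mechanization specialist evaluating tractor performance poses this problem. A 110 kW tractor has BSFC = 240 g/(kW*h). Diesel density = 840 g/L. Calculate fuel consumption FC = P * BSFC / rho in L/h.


FC = P * BSFC / rho_fuel
   = 110 * 240 / 840
   = 26400 / 840
   = 31.43 L/h


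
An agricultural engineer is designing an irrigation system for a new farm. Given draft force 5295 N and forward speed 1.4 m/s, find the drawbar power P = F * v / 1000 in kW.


P = F * v / 1000
  = 5295 * 1.4 / 1000
  = 7413 / 1000
  = 7.41 kW


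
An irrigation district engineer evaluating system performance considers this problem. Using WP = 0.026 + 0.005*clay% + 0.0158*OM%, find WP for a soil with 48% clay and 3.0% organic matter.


WP = 0.026 + 0.005*48 + 0.0158*3.0
   = 0.026 + 0.2400 + 0.0474
   = 0.3134


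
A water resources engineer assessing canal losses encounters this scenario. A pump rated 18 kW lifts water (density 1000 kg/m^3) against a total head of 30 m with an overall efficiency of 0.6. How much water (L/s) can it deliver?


Q = (P * 1000 * eta) / (rho * g * H)
  = (18 * 1000 * 0.6) / (1000 * 9.81 * 30)
  = 10800 / 294300
  = 0.03670 m^3/s = 36.70 L/s


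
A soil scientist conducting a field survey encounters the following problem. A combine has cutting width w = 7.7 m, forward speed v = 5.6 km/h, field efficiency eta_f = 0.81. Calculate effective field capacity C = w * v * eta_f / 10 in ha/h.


C = w * v * eta_f / 10
  = 7.7 * 5.6 * 0.81 / 10
  = 34.93 / 10
  = 3.49 ha/h


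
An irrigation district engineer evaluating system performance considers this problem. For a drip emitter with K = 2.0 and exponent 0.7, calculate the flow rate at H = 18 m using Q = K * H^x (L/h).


Q = K * H^x
  = 2.0 * 18^0.7
  = 2.0 * 7.5629
  = 15.13 L/h


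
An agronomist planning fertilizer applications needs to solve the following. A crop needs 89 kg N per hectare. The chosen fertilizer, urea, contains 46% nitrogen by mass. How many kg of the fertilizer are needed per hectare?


Rate = N_required / (N_content / 100)
     = 89 / (46 / 100)
     = 89 / 0.46
     = 193.48 kg/ha


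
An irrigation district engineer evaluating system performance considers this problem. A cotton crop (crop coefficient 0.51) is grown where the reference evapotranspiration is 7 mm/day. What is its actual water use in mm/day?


ETc = Kc * ET0
    = 0.51 * 7
    = 3.57 mm/day


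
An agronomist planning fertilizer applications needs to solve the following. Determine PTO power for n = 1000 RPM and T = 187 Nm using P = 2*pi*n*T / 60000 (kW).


P = 2*pi*n*T / 60000
  = 2*pi * 1000 * 187 / 60000
  = 1174955.65 / 60000
  = 19.58 kW


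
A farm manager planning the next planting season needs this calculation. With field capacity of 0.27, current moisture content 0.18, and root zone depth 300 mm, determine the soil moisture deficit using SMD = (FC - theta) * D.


SMD = (FC - theta) * D
    = (0.27 - 0.18) * 300
    = 0.090 * 300
    = 27 mm


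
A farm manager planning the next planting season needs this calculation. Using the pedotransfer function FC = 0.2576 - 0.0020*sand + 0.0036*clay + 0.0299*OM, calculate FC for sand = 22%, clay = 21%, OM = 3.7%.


FC = 0.2576 - 0.0020*22 + 0.0036*21 + 0.0299*3.7
   = 0.2576 - 0.0440 + 0.0756 + 0.1106
   = 0.3998


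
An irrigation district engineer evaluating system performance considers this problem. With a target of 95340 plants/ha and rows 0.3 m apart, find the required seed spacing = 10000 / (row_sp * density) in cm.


spacing = 10000 / (row_sp * density)
        = 10000 / (0.3 * 95340)
        = 10000 / 28602
        = 0.34963 m = 34.96 cm


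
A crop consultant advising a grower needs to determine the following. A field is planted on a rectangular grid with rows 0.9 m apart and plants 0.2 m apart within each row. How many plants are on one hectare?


D = 10000 / (row_sp * plant_sp)
  = 10000 / (0.9 * 0.2)
  = 10000 / 0.1800
  = 55555.56 plants/ha


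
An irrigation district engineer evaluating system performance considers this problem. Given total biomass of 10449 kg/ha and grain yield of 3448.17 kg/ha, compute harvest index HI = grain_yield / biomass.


HI = grain_yield / biomass
   = 3448.17 / 10449
   = 0.33


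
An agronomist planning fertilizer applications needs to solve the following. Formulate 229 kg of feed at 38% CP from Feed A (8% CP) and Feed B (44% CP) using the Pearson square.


parts_A = CP_b - target = 44 - 38 = 6
parts_B = target - CP_a = 38 - 8 = 30
total_parts = 6 + 30 = 36
Feed A = 229 * 6 / 36 = 38.17 kg
Feed B = 229 * 30 / 36 = 190.83 kg

38.17 kg


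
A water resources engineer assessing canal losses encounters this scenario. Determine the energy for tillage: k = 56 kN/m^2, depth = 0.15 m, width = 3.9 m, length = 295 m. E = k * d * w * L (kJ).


E = k * d * w * L
  = 56 * 0.15 * 3.9 * 295
  = 9664.20 kJ


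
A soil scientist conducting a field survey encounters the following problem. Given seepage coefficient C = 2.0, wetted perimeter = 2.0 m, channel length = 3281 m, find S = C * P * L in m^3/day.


S = C * P * L
  = 2.0 * 2.0 * 3281
  = 13124 m^3/day


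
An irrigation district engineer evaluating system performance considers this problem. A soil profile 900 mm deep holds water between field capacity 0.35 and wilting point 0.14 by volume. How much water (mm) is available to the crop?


AW = (FC - WP) * D
   = (0.35 - 0.14) * 900
   = 0.21 * 900
   = 189 mm


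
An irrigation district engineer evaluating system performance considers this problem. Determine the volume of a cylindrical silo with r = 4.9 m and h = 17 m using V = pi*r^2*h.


V = pi * r^2 * h
  = pi * 4.9^2 * 17
  = pi * 24.01 * 17
  = 1282.30 m^3


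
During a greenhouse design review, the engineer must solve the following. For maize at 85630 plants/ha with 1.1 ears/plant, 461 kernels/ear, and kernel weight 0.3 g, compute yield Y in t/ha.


Y = density * ears * kernels * kw
  = 85630 * 1.1 * 461 * 0.3 g/ha
  = 13026891.90 g/ha
  = 13026.89 kg/ha = 13.03 t/ha


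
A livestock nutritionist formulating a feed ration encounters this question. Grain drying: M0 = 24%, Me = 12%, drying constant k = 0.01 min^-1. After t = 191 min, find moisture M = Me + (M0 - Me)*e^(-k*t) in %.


M = Me + (M0 - Me) * e^(-k*t)
  = 12 + (24 - 12) * e^(-0.01*191)
  = 12 + 12 * e^(-1.910)
  = 12 + 12 * 0.14808
  = 12 + 1.7770
  = 13.78%


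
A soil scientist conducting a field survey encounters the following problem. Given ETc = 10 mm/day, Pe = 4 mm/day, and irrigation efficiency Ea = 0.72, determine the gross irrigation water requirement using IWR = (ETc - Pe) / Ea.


IWR = (ETc - Pe) / Ea
    = (10 - 4) / 0.72
    = 6 / 0.72
    = 8.33 mm/day


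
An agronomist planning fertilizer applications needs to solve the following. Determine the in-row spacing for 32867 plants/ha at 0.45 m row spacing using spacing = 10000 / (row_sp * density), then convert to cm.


spacing = 10000 / (row_sp * density)
        = 10000 / (0.45 * 32867)
        = 10000 / 14790.15
        = 0.67613 m = 67.61 cm


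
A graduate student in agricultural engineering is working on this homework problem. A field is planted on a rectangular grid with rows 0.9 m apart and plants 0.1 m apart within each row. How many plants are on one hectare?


D = 10000 / (row_sp * plant_sp)
  = 10000 / (0.9 * 0.1)
  = 10000 / 0.0900
  = 111111.11 plants/ha


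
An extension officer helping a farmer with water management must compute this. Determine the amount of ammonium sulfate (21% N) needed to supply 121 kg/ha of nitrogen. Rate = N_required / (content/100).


Rate = N_required / (N_content / 100)
     = 121 / (21 / 100)
     = 121 / 0.21
     = 576.19 kg/ha


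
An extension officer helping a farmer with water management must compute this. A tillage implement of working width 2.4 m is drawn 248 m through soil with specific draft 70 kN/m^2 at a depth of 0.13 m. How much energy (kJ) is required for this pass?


E = k * d * w * L
  = 70 * 0.13 * 2.4 * 248
  = 5416.32 kJ


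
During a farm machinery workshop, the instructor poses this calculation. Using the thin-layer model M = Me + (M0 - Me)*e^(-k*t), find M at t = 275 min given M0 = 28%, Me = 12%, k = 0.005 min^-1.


M = Me + (M0 - Me) * e^(-k*t)
  = 12 + (28 - 12) * e^(-0.005*275)
  = 12 + 16 * e^(-1.375)
  = 12 + 16 * 0.25284
  = 12 + 4.0454
  = 16.05%


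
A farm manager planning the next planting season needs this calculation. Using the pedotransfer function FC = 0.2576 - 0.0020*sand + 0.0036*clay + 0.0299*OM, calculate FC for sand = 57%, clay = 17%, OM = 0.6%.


FC = 0.2576 - 0.0020*57 + 0.0036*17 + 0.0299*0.6
   = 0.2576 - 0.1140 + 0.0612 + 0.0179
   = 0.2227


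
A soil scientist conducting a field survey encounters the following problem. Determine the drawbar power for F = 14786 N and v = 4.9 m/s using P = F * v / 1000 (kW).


P = F * v / 1000
  = 14786 * 4.9 / 1000
  = 72451.40 / 1000
  = 72.45 kW


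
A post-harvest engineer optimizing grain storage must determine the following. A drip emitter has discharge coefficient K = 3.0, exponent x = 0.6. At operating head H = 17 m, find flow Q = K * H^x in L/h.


Q = K * H^x
  = 3.0 * 17^0.6
  = 3.0 * 5.4736
  = 16.42 L/h


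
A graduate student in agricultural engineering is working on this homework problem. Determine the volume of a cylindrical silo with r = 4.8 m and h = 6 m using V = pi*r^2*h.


V = pi * r^2 * h
  = pi * 4.8^2 * 6
  = pi * 23.04 * 6
  = 434.29 m^3


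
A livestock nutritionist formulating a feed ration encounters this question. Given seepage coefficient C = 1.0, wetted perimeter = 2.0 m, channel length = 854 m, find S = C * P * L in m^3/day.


S = C * P * L
  = 1.0 * 2.0 * 854
  = 1708 m^3/day


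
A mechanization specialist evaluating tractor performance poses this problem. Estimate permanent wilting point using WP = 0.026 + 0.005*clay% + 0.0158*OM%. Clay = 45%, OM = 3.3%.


WP = 0.026 + 0.005*45 + 0.0158*3.3
   = 0.026 + 0.2250 + 0.0521
   = 0.3031


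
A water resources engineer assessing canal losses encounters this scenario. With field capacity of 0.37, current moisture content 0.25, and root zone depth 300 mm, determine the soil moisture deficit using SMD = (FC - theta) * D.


SMD = (FC - theta) * D
    = (0.37 - 0.25) * 300
    = 0.120 * 300
    = 36 mm


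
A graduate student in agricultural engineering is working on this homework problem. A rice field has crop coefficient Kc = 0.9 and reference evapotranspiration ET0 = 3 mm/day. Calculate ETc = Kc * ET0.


ETc = Kc * ET0
    = 0.9 * 3
    = 2.70 mm/day


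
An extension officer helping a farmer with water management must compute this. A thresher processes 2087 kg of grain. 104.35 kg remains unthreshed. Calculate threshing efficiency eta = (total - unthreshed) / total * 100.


eta = (total - unthreshed) / total * 100
    = (2087 - 104.35) / 2087 * 100
    = 1982.65 / 2087 * 100
    = 95%


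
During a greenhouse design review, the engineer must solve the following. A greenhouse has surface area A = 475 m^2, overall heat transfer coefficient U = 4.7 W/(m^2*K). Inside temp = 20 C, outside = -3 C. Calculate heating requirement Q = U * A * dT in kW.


dT = 20 - (-3) = 23 K
Q = U * A * dT
  = 4.7 * 475 * 23
  = 51347.50 W = 51.35 kW


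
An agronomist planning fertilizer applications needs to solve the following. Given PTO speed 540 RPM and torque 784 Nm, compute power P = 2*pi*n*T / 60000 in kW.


P = 2*pi*n*T / 60000
  = 2*pi * 540 * 784 / 60000
  = 2660049.33 / 60000
  = 44.33 kW


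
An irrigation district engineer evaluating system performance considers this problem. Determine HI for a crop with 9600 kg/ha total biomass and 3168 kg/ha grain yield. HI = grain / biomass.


HI = grain_yield / biomass
   = 3168 / 9600
   = 0.33


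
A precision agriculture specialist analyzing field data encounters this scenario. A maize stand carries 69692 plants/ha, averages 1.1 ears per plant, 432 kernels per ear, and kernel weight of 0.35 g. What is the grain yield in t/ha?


Y = density * ears * kernels * kw
  = 69692 * 1.1 * 432 * 0.35 g/ha
  = 11591173.44 g/ha
  = 11591.17 kg/ha = 11.59 t/ha


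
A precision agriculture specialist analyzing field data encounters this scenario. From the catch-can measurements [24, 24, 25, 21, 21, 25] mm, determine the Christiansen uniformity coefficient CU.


xbar = 140 / 6 = 23.333
sum|xi - xbar| = 9.333
CU = 100 * (1 - 9.333 / (6 * 23.333))
   = 100 * (1 - 0.0667)
   = 93.33%


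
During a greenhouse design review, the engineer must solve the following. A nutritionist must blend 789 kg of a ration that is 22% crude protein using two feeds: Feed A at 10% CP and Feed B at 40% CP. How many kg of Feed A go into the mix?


parts_A = CP_b - target = 40 - 22 = 18
parts_B = target - CP_a = 22 - 10 = 12
total_parts = 18 + 12 = 30
Feed A = 789 * 18 / 30 = 473.40 kg
Feed B = 789 * 12 / 30 = 315.60 kg

473.40 kg


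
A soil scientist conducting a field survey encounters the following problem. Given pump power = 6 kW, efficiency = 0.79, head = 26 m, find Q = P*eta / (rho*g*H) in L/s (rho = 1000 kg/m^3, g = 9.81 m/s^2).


Q = (P * 1000 * eta) / (rho * g * H)
  = (6 * 1000 * 0.79) / (1000 * 9.81 * 26)
  = 4740 / 255060
  = 0.01858 m^3/s = 18.58 L/s


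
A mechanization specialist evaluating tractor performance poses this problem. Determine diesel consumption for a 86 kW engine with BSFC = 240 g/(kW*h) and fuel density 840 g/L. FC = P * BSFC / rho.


FC = P * BSFC / rho_fuel
   = 86 * 240 / 840
   = 20640 / 840
   = 24.57 L/h


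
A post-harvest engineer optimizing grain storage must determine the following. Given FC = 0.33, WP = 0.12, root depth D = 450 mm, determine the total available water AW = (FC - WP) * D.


AW = (FC - WP) * D
   = (0.33 - 0.12) * 450
   = 0.21 * 450
   = 94.50 mm


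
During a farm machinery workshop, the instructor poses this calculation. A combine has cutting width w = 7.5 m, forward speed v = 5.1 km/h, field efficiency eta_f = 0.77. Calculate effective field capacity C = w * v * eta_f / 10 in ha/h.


C = w * v * eta_f / 10
  = 7.5 * 5.1 * 0.77 / 10
  = 29.45 / 10
  = 2.95 ha/h


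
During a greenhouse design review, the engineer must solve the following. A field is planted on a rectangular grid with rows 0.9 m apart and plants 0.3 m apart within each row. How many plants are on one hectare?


D = 10000 / (row_sp * plant_sp)
  = 10000 / (0.9 * 0.3)
  = 10000 / 0.2700
  = 37037.04 plants/ha


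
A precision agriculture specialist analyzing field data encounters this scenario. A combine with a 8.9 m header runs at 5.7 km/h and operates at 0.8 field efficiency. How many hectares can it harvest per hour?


C = w * v * eta_f / 10
  = 8.9 * 5.7 * 0.8 / 10
  = 40.58 / 10
  = 4.06 ha/h


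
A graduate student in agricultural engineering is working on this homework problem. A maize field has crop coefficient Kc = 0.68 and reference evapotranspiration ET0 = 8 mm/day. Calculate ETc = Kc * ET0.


ETc = Kc * ET0
    = 0.68 * 8
    = 5.44 mm/day


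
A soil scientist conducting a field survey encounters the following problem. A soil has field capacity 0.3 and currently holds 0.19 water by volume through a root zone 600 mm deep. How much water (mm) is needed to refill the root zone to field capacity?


SMD = (FC - theta) * D
    = (0.3 - 0.19) * 600
    = 0.110 * 600
    = 66 mm


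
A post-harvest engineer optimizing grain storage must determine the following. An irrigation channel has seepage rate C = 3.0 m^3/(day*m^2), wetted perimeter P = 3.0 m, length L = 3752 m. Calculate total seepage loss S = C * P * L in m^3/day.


S = C * P * L
  = 3.0 * 3.0 * 3752
  = 33768 m^3/day


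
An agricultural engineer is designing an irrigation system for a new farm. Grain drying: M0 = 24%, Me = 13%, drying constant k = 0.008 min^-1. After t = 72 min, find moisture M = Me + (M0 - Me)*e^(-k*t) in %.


M = Me + (M0 - Me) * e^(-k*t)
  = 13 + (24 - 13) * e^(-0.008*72)
  = 13 + 11 * e^(-0.576)
  = 13 + 11 * 0.56214
  = 13 + 6.1836
  = 19.18%


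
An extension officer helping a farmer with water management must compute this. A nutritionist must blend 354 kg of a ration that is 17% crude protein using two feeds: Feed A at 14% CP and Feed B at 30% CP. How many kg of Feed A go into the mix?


parts_A = CP_b - target = 30 - 17 = 13
parts_B = target - CP_a = 17 - 14 = 3
total_parts = 13 + 3 = 16
Feed A = 354 * 13 / 16 = 287.63 kg
Feed B = 354 * 3 / 16 = 66.38 kg

287.63 kg


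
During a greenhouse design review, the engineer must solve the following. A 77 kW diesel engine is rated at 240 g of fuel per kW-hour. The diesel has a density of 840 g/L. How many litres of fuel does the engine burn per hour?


FC = P * BSFC / rho_fuel
   = 77 * 240 / 840
   = 18480 / 840
   = 22 L/h


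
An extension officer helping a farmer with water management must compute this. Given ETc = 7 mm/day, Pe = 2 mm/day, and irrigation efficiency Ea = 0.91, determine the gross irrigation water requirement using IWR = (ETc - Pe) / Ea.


IWR = (ETc - Pe) / Ea
    = (7 - 2) / 0.91
    = 5 / 0.91
    = 5.49 mm/day


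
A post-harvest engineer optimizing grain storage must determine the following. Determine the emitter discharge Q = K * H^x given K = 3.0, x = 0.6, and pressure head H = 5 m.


Q = K * H^x
  = 3.0 * 5^0.6
  = 3.0 * 2.6265
  = 7.88 L/h


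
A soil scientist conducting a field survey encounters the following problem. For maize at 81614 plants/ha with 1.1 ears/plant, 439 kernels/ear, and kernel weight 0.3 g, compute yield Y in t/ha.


Y = density * ears * kernels * kw
  = 81614 * 1.1 * 439 * 0.3 g/ha
  = 11823420.18 g/ha
  = 11823.42 kg/ha = 11.82 t/ha


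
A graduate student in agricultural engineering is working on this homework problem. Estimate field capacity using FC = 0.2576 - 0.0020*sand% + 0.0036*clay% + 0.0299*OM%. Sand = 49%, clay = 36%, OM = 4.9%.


FC = 0.2576 - 0.0020*49 + 0.0036*36 + 0.0299*4.9
   = 0.2576 - 0.0980 + 0.1296 + 0.1465
   = 0.4357


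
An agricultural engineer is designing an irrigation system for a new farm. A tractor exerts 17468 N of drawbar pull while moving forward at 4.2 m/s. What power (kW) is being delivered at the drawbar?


P = F * v / 1000
  = 17468 * 4.2 / 1000
  = 73365.60 / 1000
  = 73.37 kW


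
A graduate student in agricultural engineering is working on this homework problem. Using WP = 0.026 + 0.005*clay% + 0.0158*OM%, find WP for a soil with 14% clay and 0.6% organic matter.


WP = 0.026 + 0.005*14 + 0.0158*0.6
   = 0.026 + 0.0700 + 0.0095
   = 0.1055


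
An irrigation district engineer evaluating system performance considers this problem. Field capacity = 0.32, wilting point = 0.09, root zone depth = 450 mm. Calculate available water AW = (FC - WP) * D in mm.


AW = (FC - WP) * D
   = (0.32 - 0.09) * 450
   = 0.23 * 450
   = 103.50 mm


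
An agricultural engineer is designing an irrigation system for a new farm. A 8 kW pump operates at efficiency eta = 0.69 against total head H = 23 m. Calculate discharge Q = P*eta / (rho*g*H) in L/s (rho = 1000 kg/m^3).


Q = (P * 1000 * eta) / (rho * g * H)
  = (8 * 1000 * 0.69) / (1000 * 9.81 * 23)
  = 5520 / 225630
  = 0.02446 m^3/s = 24.46 L/s


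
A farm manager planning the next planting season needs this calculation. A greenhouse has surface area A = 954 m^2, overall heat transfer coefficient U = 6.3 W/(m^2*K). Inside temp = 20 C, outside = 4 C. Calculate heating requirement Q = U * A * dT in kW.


dT = 20 - (4) = 16 K
Q = U * A * dT
  = 6.3 * 954 * 16
  = 96163.20 W = 96.16 kW


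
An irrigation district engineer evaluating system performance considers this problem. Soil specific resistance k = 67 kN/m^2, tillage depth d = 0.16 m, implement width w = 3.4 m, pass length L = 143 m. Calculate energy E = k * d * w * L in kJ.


E = k * d * w * L
  = 67 * 0.16 * 3.4 * 143
  = 5212.06 kJ


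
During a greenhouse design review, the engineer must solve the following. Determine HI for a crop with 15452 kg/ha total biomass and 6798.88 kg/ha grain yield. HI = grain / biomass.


HI = grain_yield / biomass
   = 6798.88 / 15452
   = 0.44


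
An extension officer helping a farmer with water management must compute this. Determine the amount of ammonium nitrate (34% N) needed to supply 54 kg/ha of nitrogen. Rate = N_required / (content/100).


Rate = N_required / (N_content / 100)
     = 54 / (34 / 100)
     = 54 / 0.34
     = 158.82 kg/ha


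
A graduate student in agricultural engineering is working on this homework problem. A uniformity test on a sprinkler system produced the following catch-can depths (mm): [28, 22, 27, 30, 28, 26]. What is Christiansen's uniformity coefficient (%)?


xbar = 161 / 6 = 26.833
sum|xi - xbar| = 11.333
CU = 100 * (1 - 11.333 / (6 * 26.833))
   = 100 * (1 - 0.0704)
   = 92.96%


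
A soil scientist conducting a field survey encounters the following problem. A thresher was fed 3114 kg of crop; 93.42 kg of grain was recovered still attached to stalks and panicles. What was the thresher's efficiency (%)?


eta = (total - unthreshed) / total * 100
    = (3114 - 93.42) / 3114 * 100
    = 3020.58 / 3114 * 100
    = 97%


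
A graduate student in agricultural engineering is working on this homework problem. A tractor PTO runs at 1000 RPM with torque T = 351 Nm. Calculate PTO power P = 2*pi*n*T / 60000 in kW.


P = 2*pi*n*T / 60000
  = 2*pi * 1000 * 351 / 60000
  = 2205398.04 / 60000
  = 36.76 kW


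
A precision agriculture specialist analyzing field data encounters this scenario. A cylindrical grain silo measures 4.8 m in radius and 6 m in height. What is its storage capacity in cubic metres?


V = pi * r^2 * h
  = pi * 4.8^2 * 6
  = pi * 23.04 * 6
  = 434.29 m^3


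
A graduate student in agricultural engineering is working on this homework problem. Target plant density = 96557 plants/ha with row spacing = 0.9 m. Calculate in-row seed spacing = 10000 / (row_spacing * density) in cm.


spacing = 10000 / (row_sp * density)
        = 10000 / (0.9 * 96557)
        = 10000 / 86901.30
        = 0.11507 m = 11.51 cm


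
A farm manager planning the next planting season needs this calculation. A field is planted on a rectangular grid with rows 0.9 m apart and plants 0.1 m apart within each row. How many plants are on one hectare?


D = 10000 / (row_sp * plant_sp)
  = 10000 / (0.9 * 0.1)
  = 10000 / 0.0900
  = 111111.11 plants/ha


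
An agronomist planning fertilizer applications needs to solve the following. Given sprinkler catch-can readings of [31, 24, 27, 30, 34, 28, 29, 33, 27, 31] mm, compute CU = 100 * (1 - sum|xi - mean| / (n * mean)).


xbar = 294 / 10 = 29.400
sum|xi - xbar| = 24
CU = 100 * (1 - 24 / (10 * 29.400))
   = 100 * (1 - 0.0816)
   = 91.84%


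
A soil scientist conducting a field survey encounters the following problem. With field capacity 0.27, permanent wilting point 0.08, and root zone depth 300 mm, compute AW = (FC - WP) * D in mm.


AW = (FC - WP) * D
   = (0.27 - 0.08) * 300
   = 0.19 * 300
   = 57 mm
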